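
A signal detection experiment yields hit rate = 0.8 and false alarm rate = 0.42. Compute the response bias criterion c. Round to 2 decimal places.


c = -0.5 * (z(HR) + z(FAR))
z(0.8) = 0.8416
z(0.42) = -0.2019
c = -0.5 * (0.8416 + -0.2019)
= -0.5 * 0.6397
= -0.32


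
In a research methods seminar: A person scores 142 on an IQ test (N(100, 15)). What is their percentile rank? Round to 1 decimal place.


z = (IQ - mean) / SD
z = (142 - 100) / 15 = 2.8
Percentile = Phi(2.8) * 100
Phi(2.8) = 0.997445
= 99.7


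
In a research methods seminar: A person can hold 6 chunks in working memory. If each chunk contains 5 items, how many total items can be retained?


Total items = chunks * items_per_chunk
= 6 * 5
= 30


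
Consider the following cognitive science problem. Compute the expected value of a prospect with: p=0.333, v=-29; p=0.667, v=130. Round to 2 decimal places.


EU = sum(p_i * v_i)
0.333 * -29 = -9.657
0.667 * 130 = 86.71
EU = -9.657 + 86.71
= 77.05


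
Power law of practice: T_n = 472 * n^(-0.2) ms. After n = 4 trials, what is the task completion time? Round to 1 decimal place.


T_n = 472 * 4^(-0.2)
4^(-0.2) = 0.757858
T_n = 472 * 0.757858
= 357.7 ms


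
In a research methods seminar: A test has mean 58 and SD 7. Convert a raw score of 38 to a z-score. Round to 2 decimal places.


z = (X - mu) / sigma
= (38 - 58) / 7
= -20 / 7
= -2.86


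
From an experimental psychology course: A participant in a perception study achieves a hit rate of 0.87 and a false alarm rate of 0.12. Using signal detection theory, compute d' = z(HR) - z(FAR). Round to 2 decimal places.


d' = z(HR) - z(FAR)
z(0.87) = 1.1264
z(0.12) = -1.175
d' = 1.1264 - -1.175
= 2.30


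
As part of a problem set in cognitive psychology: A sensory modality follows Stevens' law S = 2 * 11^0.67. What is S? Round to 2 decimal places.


S = 2 * 11^0.67
11^0.67 = 4.9858
S = 2 * 4.9858
= 9.97


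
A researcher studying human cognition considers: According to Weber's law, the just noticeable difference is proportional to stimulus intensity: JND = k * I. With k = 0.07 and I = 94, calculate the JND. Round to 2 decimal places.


JND = k * I
JND = 0.07 * 94
= 6.58


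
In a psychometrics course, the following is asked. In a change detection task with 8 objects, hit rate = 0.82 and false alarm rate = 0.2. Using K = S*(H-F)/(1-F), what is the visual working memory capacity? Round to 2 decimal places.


K = S * (H - F) / (1 - F)
H - F = 0.62
1 - F = 0.8
K = 8 * 0.62 / 0.8
= 6.20


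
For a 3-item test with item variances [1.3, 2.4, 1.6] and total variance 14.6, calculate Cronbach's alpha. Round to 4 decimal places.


alpha = (k/(k-1)) * (1 - sum(s_i^2)/s_total^2)
sum(item variances) = 5.3
k/(k-1) = 3/2 = 1.5
1 - 5.3/14.6 = 1 - 0.363014 = 0.636986
alpha = 1.5 * 0.636986
= 0.9555


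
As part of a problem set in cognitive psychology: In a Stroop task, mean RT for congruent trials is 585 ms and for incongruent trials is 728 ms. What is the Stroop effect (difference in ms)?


Stroop effect = RT(incongruent) - RT(congruent)
= 728 - 585
= 143 ms


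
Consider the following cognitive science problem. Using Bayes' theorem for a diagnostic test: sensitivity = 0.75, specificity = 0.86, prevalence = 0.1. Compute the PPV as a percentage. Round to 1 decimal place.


PPV = (sens * prev) / (sens * prev + (1-spec) * (1-prev))
Numerator = 0.75 * 0.1 = 0.075
P(positive and no disease) = (1 - spec) * (1 - prev) = (1 - 0.86) * (1 - 0.1) = 0.126
Denominator = 0.075 + 0.126 = 0.201
PPV = 0.075 / 0.201 = 0.373134
As percentage = 37.3


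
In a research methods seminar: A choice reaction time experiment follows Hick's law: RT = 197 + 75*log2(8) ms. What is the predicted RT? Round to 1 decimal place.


RT = 197 + 75 * log2(8)
log2(8) = 3.0
RT = 197 + 75 * 3.0
= 197 + 225.0
= 422.0 ms


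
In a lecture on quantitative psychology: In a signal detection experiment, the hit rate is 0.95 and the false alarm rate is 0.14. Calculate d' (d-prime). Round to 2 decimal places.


d' = z(HR) - z(FAR)
z(0.95) = 1.6449
z(0.14) = -1.0803
d' = 1.6449 - -1.0803
= 2.73


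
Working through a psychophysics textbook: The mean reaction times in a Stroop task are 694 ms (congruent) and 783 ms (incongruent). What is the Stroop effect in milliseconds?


Stroop effect = RT(incongruent) - RT(congruent)
= 783 - 694
= 89 ms


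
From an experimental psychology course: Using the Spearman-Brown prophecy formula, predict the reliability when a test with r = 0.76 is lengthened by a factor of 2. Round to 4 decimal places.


r_new = n*r / (1 + (n-1)*r)
Numerator = 2 * 0.76 = 1.52
Denominator = 1 + 1 * 0.76 = 1.76
r_new = 1.52 / 1.76
= 0.8636


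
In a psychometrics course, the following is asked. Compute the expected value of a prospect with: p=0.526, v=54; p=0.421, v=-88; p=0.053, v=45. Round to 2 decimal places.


EU = sum(p_i * v_i)
0.526 * 54 = 28.404
0.421 * -88 = -37.048
0.053 * 45 = 2.385
EU = 28.404 + -37.048 + 2.385
= -6.26


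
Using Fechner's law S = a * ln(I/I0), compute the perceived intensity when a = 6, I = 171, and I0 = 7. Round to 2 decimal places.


S = 6 * ln(171/7)
I/I0 = 24.428571
ln(24.428571) = 3.1958
S = 6 * 3.1958
= 19.17


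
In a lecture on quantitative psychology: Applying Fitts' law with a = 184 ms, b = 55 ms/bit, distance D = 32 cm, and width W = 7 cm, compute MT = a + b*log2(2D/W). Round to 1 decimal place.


MT = 184 + 55 * log2(2*32/7)
2D/W = 9.142857
log2(9.142857) = 3.1926
MT = 184 + 55 * 3.1926
= 359.6 ms


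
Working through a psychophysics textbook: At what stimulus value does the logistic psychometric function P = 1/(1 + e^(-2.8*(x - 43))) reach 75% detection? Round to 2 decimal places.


At P = 0.75: 0.75 = 1/(1 + e^(-k*(x-x0)))
Solving: e^(-k*(x-x0)) = 1/3
x = x0 + ln(3)/k
ln(3) = 1.0986
x = 43 + 1.0986/2.8
= 43 + 0.3924
= 43.39


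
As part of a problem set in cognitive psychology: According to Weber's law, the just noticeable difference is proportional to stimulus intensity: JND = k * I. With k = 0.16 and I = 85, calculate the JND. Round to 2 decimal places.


JND = k * I
JND = 0.16 * 85
= 13.60


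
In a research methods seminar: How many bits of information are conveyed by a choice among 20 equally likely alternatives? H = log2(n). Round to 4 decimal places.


H = log2(n)
H = log2(20)
= 4.3219


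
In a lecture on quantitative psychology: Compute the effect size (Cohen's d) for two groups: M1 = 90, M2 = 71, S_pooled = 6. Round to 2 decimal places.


Cohen's d = (M1 - M2) / S_pooled
= (90 - 71) / 6
= 19 / 6
= 3.17


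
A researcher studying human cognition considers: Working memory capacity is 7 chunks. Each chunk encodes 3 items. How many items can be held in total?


Total items = chunks * items_per_chunk
= 7 * 3
= 21


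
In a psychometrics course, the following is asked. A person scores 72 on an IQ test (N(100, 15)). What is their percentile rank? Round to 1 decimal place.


z = (IQ - mean) / SD
z = (72 - 100) / 15 = -1.8667
Percentile = Phi(-1.8667) * 100
Phi(-1.8667) = 0.030972
= 3.1


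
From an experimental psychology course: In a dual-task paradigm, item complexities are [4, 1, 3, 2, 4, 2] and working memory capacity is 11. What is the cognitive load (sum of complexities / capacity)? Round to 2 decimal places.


Total complexity = 4 + 1 + 3 + 2 + 4 + 2 = 16
Load = total / capacity = 16 / 11
= 1.45


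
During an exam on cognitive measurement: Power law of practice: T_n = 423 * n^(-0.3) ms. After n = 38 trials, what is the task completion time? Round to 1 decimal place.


T_n = 423 * 38^(-0.3)
38^(-0.3) = 0.335788
T_n = 423 * 0.335788
= 142.0 ms


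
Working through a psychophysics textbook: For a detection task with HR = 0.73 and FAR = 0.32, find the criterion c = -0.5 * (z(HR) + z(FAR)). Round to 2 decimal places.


c = -0.5 * (z(HR) + z(FAR))
z(0.73) = 0.6128
z(0.32) = -0.4677
c = -0.5 * (0.6128 + -0.4677)
= -0.5 * 0.1451
= -0.07


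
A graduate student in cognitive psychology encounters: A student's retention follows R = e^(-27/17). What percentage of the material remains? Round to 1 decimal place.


R = e^(-t/S)
-t/S = -27/17 = -1.588235
R = e^(-1.588235) = 0.204286
Percentage = 0.204286 * 100
= 20.4


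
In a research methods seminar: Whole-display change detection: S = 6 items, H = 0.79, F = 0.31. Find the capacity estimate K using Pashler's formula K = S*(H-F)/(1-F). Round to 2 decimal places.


K = S * (H - F) / (1 - F)
H - F = 0.48
1 - F = 0.69
K = 6 * 0.48 / 0.69
= 4.17


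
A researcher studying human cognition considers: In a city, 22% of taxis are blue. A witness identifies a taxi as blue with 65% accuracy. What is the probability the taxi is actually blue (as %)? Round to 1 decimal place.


P(blue | says blue) = P(says blue | blue)*P(blue) / [P(says blue | blue)*P(blue) + P(says blue | not blue)*P(not blue)]
Numerator = 0.65 * 0.22 = 0.143
False identification = 0.35 * 0.78 = 0.273
P = 0.143 / (0.143 + 0.273)
= 0.143 / 0.416
As percentage = 34.4


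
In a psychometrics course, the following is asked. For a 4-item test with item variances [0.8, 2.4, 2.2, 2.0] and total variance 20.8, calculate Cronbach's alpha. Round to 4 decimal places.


alpha = (k/(k-1)) * (1 - sum(s_i^2)/s_total^2)
sum(item variances) = 7.4
k/(k-1) = 4/3 = 1.333333
1 - 7.4/20.8 = 1 - 0.355769 = 0.644231
alpha = 1.333333 * 0.644231
= 0.8590


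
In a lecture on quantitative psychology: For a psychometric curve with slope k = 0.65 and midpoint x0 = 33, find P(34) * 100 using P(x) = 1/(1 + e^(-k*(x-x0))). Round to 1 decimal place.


P(x) = 1/(1 + e^(-0.65*(34 - 33)))
Exponent = -0.65 * 1 = -0.65
e^(-0.65) = 0.522046
P = 1/(1 + 0.522046) = 0.65701
Percentage = 65.7


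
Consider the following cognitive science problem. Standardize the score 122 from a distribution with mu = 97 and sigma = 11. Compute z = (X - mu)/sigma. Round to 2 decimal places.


z = (X - mu) / sigma
= (122 - 97) / 11
= 25 / 11
= 2.27


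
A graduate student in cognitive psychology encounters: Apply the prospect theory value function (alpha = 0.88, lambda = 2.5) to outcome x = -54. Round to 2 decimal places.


Since x = -54 < 0, use v(x) = -lambda*(-x)^alpha
(-x) = 54
54^0.88 = 33.4585
v(-54) = -2.5 * 33.4585
= -83.65


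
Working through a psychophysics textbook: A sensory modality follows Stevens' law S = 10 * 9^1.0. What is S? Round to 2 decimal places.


S = 10 * 9^1.0
9^1.0 = 9.0
S = 10 * 9.0
= 90.00


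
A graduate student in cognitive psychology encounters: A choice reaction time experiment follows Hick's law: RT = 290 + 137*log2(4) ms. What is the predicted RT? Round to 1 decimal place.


RT = 290 + 137 * log2(4)
log2(4) = 2.0
RT = 290 + 137 * 2.0
= 290 + 274.0
= 564.0 ms


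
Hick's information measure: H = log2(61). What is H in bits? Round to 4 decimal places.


H = log2(n)
H = log2(61)
= 5.9307


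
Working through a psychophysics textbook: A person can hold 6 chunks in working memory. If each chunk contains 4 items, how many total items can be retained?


Total items = chunks * items_per_chunk
= 6 * 4
= 24


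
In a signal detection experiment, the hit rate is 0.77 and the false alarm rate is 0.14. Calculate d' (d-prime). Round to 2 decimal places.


d' = z(HR) - z(FAR)
z(0.77) = 0.7388
z(0.14) = -1.0803
d' = 0.7388 - -1.0803
= 1.82


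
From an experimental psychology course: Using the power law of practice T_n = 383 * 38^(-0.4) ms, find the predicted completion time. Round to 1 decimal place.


T_n = 383 * 38^(-0.4)
38^(-0.4) = 0.233392
T_n = 383 * 0.233392
= 89.4 ms


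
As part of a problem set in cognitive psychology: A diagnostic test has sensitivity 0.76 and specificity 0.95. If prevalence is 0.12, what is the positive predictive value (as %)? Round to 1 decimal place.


PPV = (sens * prev) / (sens * prev + (1-spec) * (1-prev))
Numerator = 0.76 * 0.12 = 0.0912
P(positive and no disease) = (1 - spec) * (1 - prev) = (1 - 0.95) * (1 - 0.12) = 0.044
Denominator = 0.0912 + 0.044 = 0.1352
PPV = 0.0912 / 0.1352 = 0.674556
As percentage = 67.5


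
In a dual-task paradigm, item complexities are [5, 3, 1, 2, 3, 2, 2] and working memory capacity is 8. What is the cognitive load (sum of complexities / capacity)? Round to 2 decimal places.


Total complexity = 5 + 3 + 1 + 2 + 3 + 2 + 2 = 18
Load = total / capacity = 18 / 8
= 2.25


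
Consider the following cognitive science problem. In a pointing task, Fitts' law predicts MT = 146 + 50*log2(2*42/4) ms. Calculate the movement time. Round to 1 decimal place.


MT = 146 + 50 * log2(2*42/4)
2D/W = 21.0
log2(21.0) = 4.3923
MT = 146 + 50 * 4.3923
= 365.6 ms


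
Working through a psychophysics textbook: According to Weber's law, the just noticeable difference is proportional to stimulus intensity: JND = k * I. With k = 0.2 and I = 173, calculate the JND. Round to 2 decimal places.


JND = k * I
JND = 0.2 * 173
= 34.60


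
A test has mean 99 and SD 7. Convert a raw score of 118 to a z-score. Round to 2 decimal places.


z = (X - mu) / sigma
= (118 - 99) / 7
= 19 / 7
= 2.71


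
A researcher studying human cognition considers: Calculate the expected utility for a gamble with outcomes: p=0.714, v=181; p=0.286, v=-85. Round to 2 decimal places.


EU = sum(p_i * v_i)
0.714 * 181 = 129.234
0.286 * -85 = -24.31
EU = 129.234 + -24.31
= 104.92


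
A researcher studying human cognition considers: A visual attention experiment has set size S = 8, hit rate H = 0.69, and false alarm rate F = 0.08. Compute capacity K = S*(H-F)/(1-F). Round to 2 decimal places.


K = S * (H - F) / (1 - F)
H - F = 0.61
1 - F = 0.92
K = 8 * 0.61 / 0.92
= 5.30


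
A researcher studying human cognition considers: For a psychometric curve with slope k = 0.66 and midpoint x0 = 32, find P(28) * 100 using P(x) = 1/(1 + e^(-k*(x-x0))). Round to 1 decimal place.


P(x) = 1/(1 + e^(-0.66*(28 - 32)))
Exponent = -0.66 * -4 = 2.64
e^(2.64) = 14.013204
P = 1/(1 + 14.013204) = 0.066608
Percentage = 6.7


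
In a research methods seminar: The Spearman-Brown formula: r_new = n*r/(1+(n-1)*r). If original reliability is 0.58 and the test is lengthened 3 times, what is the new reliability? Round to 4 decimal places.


r_new = n*r / (1 + (n-1)*r)
Numerator = 3 * 0.58 = 1.74
Denominator = 1 + 2 * 0.58 = 2.16
r_new = 1.74 / 2.16
= 0.8056


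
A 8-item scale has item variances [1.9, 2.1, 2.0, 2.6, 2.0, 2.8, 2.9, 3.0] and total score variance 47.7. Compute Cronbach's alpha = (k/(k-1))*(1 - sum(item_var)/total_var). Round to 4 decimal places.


alpha = (k/(k-1)) * (1 - sum(s_i^2)/s_total^2)
sum(item variances) = 19.3
k/(k-1) = 8/7 = 1.142857
1 - 19.3/47.7 = 1 - 0.404612 = 0.595388
alpha = 1.142857 * 0.595388
= 0.6804


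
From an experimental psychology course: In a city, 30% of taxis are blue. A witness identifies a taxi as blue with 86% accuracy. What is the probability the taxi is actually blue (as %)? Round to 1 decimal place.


P(blue | says blue) = P(says blue | blue)*P(blue) / [P(says blue | blue)*P(blue) + P(says blue | not blue)*P(not blue)]
Numerator = 0.86 * 0.3 = 0.258
False identification = 0.14 * 0.7 = 0.098
P = 0.258 / (0.258 + 0.098)
= 0.258 / 0.356
As percentage = 72.5


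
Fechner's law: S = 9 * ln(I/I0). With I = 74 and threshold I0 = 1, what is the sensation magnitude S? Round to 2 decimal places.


S = 9 * ln(74/1)
I/I0 = 74.0
ln(74.0) = 4.3041
S = 9 * 4.3041
= 38.74


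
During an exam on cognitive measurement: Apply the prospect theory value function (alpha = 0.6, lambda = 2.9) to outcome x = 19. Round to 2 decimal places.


Since x = 19 >= 0, use v(x) = x^0.6
19^0.6 = 5.8513
v(19) = 5.85


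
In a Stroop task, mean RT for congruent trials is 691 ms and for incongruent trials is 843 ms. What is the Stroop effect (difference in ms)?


Stroop effect = RT(incongruent) - RT(congruent)
= 843 - 691
= 152 ms


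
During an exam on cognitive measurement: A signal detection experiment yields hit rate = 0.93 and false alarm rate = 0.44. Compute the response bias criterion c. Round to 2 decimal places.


c = -0.5 * (z(HR) + z(FAR))
z(0.93) = 1.4758
z(0.44) = -0.151
c = -0.5 * (1.4758 + -0.151)
= -0.5 * 1.3248
= -0.66


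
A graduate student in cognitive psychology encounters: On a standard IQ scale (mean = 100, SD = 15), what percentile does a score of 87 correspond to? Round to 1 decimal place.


z = (IQ - mean) / SD
z = (87 - 100) / 15 = -0.8667
Percentile = Phi(-0.8667) * 100
Phi(-0.8667) = 0.193053
= 19.3


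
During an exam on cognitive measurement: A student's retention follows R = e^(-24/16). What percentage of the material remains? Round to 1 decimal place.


R = e^(-t/S)
-t/S = -24/16 = -1.5
R = e^(-1.5) = 0.22313
Percentage = 0.22313 * 100
= 22.3


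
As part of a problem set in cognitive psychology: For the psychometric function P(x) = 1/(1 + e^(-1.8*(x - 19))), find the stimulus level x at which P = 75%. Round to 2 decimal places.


At P = 0.75: 0.75 = 1/(1 + e^(-k*(x-x0)))
Solving: e^(-k*(x-x0)) = 1/3
x = x0 + ln(3)/k
ln(3) = 1.0986
x = 19 + 1.0986/1.8
= 19 + 0.6103
= 19.61


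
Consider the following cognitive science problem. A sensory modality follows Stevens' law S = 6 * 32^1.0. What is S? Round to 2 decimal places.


S = 6 * 32^1.0
32^1.0 = 32.0
S = 6 * 32.0
= 192.00


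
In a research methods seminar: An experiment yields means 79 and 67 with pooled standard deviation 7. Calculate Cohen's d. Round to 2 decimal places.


Cohen's d = (M1 - M2) / S_pooled
= (79 - 67) / 7
= 12 / 7
= 1.71


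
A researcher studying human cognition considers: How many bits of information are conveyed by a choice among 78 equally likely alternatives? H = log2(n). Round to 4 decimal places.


H = log2(n)
H = log2(78)
= 6.2854


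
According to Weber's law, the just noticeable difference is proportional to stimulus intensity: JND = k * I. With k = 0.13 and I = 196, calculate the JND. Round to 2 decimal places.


JND = k * I
JND = 0.13 * 196
= 25.48


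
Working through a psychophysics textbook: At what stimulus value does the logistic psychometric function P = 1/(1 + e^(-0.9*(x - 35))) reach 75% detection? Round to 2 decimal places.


At P = 0.75: 0.75 = 1/(1 + e^(-k*(x-x0)))
Solving: e^(-k*(x-x0)) = 1/3
x = x0 + ln(3)/k
ln(3) = 1.0986
x = 35 + 1.0986/0.9
= 35 + 1.2207
= 36.22


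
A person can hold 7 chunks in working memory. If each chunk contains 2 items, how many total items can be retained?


Total items = chunks * items_per_chunk
= 7 * 2
= 14


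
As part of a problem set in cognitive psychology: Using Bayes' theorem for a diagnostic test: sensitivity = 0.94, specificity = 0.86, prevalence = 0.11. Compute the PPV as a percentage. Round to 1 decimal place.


PPV = (sens * prev) / (sens * prev + (1-spec) * (1-prev))
Numerator = 0.94 * 0.11 = 0.1034
P(positive and no disease) = (1 - spec) * (1 - prev) = (1 - 0.86) * (1 - 0.11) = 0.1246
Denominator = 0.1034 + 0.1246 = 0.228
PPV = 0.1034 / 0.228 = 0.453509
As percentage = 45.4


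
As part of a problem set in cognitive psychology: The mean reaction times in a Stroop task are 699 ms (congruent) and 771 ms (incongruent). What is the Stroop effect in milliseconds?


Stroop effect = RT(incongruent) - RT(congruent)
= 771 - 699
= 72 ms


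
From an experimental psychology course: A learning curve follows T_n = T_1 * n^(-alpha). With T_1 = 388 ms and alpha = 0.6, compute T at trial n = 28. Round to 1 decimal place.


T_n = 388 * 28^(-0.6)
28^(-0.6) = 0.135427
T_n = 388 * 0.135427
= 52.5 ms


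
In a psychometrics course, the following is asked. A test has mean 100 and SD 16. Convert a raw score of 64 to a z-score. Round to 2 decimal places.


z = (X - mu) / sigma
= (64 - 100) / 16
= -36 / 16
= -2.25


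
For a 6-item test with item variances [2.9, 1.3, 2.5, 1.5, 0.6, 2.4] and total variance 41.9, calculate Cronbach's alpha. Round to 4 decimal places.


alpha = (k/(k-1)) * (1 - sum(s_i^2)/s_total^2)
sum(item variances) = 11.2
k/(k-1) = 6/5 = 1.2
1 - 11.2/41.9 = 1 - 0.267303 = 0.732697
alpha = 1.2 * 0.732697
= 0.8792


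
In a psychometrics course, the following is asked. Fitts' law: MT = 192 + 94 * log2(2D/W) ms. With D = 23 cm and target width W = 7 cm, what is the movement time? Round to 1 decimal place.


MT = 192 + 94 * log2(2*23/7)
2D/W = 6.571429
log2(6.571429) = 2.7162
MT = 192 + 94 * 2.7162
= 447.3 ms


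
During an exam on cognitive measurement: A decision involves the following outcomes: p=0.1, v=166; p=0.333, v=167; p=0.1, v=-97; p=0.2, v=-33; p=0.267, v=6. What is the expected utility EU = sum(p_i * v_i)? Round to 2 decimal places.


EU = sum(p_i * v_i)
0.1 * 166 = 16.6
0.333 * 167 = 55.611
0.1 * -97 = -9.7
0.2 * -33 = -6.6
0.267 * 6 = 1.602
EU = 16.6 + 55.611 + -9.7 + -6.6 + 1.602
= 57.51


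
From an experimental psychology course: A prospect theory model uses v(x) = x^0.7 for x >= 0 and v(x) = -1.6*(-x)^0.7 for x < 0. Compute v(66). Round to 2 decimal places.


Since x = 66 >= 0, use v(x) = x^0.7
66^0.7 = 18.7794
v(66) = 18.78


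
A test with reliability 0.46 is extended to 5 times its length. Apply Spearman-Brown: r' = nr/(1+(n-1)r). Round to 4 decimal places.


r_new = n*r / (1 + (n-1)*r)
Numerator = 5 * 0.46 = 2.3
Denominator = 1 + 4 * 0.46 = 2.84
r_new = 2.3 / 2.84
= 0.8099


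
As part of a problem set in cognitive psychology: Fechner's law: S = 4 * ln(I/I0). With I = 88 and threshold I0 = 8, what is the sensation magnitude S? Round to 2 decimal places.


S = 4 * ln(88/8)
I/I0 = 11.0
ln(11.0) = 2.3979
S = 4 * 2.3979
= 9.59


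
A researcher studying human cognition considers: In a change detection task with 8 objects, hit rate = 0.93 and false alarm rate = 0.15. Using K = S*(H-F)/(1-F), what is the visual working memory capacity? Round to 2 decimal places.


K = S * (H - F) / (1 - F)
H - F = 0.78
1 - F = 0.85
K = 8 * 0.78 / 0.85
= 7.34


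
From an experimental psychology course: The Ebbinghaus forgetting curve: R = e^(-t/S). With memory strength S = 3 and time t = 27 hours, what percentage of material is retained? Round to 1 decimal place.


R = e^(-t/S)
-t/S = -27/3 = -9.0
R = e^(-9.0) = 0.000123
Percentage = 0.000123 * 100
= 0.0


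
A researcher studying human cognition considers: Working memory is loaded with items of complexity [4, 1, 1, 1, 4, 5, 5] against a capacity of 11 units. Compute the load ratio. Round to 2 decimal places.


Total complexity = 4 + 1 + 1 + 1 + 4 + 5 + 5 = 21
Load = total / capacity = 21 / 11
= 1.91


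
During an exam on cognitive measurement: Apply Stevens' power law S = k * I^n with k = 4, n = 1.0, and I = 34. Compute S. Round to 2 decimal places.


S = 4 * 34^1.0
34^1.0 = 34.0
S = 4 * 34.0
= 136.00


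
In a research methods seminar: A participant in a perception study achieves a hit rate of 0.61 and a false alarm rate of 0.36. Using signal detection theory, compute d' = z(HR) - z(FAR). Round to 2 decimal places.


d' = z(HR) - z(FAR)
z(0.61) = 0.2793
z(0.36) = -0.3585
d' = 0.2793 - -0.3585
= 0.64


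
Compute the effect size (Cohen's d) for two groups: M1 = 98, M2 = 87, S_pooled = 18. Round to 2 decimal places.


Cohen's d = (M1 - M2) / S_pooled
= (98 - 87) / 18
= 11 / 18
= 0.61


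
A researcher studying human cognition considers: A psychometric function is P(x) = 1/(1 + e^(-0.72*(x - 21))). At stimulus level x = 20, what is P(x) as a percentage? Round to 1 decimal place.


P(x) = 1/(1 + e^(-0.72*(20 - 21)))
Exponent = -0.72 * -1 = 0.72
e^(0.72) = 2.054433
P = 1/(1 + 2.054433) = 0.327393
Percentage = 32.7


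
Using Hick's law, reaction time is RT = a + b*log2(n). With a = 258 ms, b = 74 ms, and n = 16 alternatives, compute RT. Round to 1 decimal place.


RT = 258 + 74 * log2(16)
log2(16) = 4.0
RT = 258 + 74 * 4.0
= 258 + 296.0
= 554.0 ms


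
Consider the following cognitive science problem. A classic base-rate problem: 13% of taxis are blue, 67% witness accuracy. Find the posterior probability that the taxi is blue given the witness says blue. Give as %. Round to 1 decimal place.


P(blue | says blue) = P(says blue | blue)*P(blue) / [P(says blue | blue)*P(blue) + P(says blue | not blue)*P(not blue)]
Numerator = 0.67 * 0.13 = 0.0871
False identification = 0.33 * 0.87 = 0.2871
P = 0.0871 / (0.0871 + 0.2871)
= 0.0871 / 0.3742
As percentage = 23.3


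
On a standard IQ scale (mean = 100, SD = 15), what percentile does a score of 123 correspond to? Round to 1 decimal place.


z = (IQ - mean) / SD
z = (123 - 100) / 15 = 1.5333
Percentile = Phi(1.5333) * 100
Phi(1.5333) = 0.937399
= 93.7


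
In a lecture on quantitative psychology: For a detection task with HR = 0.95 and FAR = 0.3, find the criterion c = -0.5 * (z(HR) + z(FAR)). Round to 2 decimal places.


c = -0.5 * (z(HR) + z(FAR))
z(0.95) = 1.6449
z(0.3) = -0.5244
c = -0.5 * (1.6449 + -0.5244)
= -0.5 * 1.1205
= -0.56


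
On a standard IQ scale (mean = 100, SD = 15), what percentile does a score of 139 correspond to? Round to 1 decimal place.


z = (IQ - mean) / SD
z = (139 - 100) / 15 = 2.6
Percentile = Phi(2.6) * 100
Phi(2.6) = 0.995339
= 99.5


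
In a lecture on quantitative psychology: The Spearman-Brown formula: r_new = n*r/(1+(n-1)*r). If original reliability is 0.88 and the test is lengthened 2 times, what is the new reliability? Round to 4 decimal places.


r_new = n*r / (1 + (n-1)*r)
Numerator = 2 * 0.88 = 1.76
Denominator = 1 + 1 * 0.88 = 1.88
r_new = 1.76 / 1.88
= 0.9362


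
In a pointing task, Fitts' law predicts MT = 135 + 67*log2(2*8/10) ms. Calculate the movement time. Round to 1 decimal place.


MT = 135 + 67 * log2(2*8/10)
2D/W = 1.6
log2(1.6) = 0.6781
MT = 135 + 67 * 0.6781
= 180.4 ms


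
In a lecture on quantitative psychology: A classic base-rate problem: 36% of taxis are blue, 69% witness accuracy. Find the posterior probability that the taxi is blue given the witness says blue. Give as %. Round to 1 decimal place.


P(blue | says blue) = P(says blue | blue)*P(blue) / [P(says blue | blue)*P(blue) + P(says blue | not blue)*P(not blue)]
Numerator = 0.69 * 0.36 = 0.2484
False identification = 0.31 * 0.64 = 0.1984
P = 0.2484 / (0.2484 + 0.1984)
= 0.2484 / 0.4468
As percentage = 55.6


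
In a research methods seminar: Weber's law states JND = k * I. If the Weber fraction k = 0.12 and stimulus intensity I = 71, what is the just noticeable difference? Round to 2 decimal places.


JND = k * I
JND = 0.12 * 71
= 8.52


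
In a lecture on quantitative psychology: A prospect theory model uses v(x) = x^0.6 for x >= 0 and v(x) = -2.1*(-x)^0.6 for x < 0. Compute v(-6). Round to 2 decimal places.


Since x = -6 < 0, use v(x) = -lambda*(-x)^alpha
(-x) = 6
6^0.6 = 2.9302
v(-6) = -2.1 * 2.9302
= -6.15


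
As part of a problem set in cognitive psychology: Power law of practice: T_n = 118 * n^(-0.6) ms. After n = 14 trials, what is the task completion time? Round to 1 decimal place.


T_n = 118 * 14^(-0.6)
14^(-0.6) = 0.205269
T_n = 118 * 0.205269
= 24.2 ms


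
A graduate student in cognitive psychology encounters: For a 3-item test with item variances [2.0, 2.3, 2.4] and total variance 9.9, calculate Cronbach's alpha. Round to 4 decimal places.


alpha = (k/(k-1)) * (1 - sum(s_i^2)/s_total^2)
sum(item variances) = 6.7
k/(k-1) = 3/2 = 1.5
1 - 6.7/9.9 = 1 - 0.676768 = 0.323232
alpha = 1.5 * 0.323232
= 0.4848


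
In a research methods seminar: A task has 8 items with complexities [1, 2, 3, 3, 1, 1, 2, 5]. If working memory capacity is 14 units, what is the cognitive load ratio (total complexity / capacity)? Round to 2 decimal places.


Total complexity = 1 + 2 + 3 + 3 + 1 + 1 + 2 + 5 = 18
Load = total / capacity = 18 / 14
= 1.29


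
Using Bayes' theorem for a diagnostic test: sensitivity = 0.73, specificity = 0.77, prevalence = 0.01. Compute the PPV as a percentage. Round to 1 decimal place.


PPV = (sens * prev) / (sens * prev + (1-spec) * (1-prev))
Numerator = 0.73 * 0.01 = 0.0073
P(positive and no disease) = (1 - spec) * (1 - prev) = (1 - 0.77) * (1 - 0.01) = 0.2277
Denominator = 0.0073 + 0.2277 = 0.235
PPV = 0.0073 / 0.235 = 0.031064
As percentage = 3.1


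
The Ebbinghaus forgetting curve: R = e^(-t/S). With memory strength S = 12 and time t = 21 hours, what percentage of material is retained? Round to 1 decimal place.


R = e^(-t/S)
-t/S = -21/12 = -1.75
R = e^(-1.75) = 0.173774
Percentage = 0.173774 * 100
= 17.4


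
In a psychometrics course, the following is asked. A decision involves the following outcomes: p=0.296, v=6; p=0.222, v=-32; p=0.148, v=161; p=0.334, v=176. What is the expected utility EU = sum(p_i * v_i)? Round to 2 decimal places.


EU = sum(p_i * v_i)
0.296 * 6 = 1.776
0.222 * -32 = -7.104
0.148 * 161 = 23.828
0.334 * 176 = 58.784
EU = 1.776 + -7.104 + 23.828 + 58.784
= 77.28


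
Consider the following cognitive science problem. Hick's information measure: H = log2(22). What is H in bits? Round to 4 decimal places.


H = log2(n)
H = log2(22)
= 4.4594


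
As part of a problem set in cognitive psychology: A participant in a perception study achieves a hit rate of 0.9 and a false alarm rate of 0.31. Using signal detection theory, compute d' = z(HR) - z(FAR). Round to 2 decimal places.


d' = z(HR) - z(FAR)
z(0.9) = 1.2816
z(0.31) = -0.4959
d' = 1.2816 - -0.4959
= 1.78


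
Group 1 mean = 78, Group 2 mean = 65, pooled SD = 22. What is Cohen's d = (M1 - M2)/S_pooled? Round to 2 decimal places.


Cohen's d = (M1 - M2) / S_pooled
= (78 - 65) / 22
= 13 / 22
= 0.59


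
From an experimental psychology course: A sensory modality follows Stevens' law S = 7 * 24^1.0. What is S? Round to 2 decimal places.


S = 7 * 24^1.0
24^1.0 = 24.0
S = 7 * 24.0
= 168.00


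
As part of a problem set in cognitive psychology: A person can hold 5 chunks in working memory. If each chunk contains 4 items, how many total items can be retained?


Total items = chunks * items_per_chunk
= 5 * 4
= 20


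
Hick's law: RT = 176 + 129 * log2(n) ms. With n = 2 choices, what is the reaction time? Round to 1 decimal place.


RT = 176 + 129 * log2(2)
log2(2) = 1.0
RT = 176 + 129 * 1.0
= 176 + 129.0
= 305.0 ms


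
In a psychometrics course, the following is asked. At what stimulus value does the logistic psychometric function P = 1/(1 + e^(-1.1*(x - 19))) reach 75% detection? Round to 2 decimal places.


At P = 0.75: 0.75 = 1/(1 + e^(-k*(x-x0)))
Solving: e^(-k*(x-x0)) = 1/3
x = x0 + ln(3)/k
ln(3) = 1.0986
x = 19 + 1.0986/1.1
= 19 + 0.9987
= 20.00


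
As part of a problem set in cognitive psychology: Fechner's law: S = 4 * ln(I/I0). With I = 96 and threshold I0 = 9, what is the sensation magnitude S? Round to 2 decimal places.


S = 4 * ln(96/9)
I/I0 = 10.666667
ln(10.666667) = 2.3671
S = 4 * 2.3671
= 9.47


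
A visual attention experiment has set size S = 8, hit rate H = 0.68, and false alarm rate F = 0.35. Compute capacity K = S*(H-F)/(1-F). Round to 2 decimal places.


K = S * (H - F) / (1 - F)
H - F = 0.33
1 - F = 0.65
K = 8 * 0.33 / 0.65
= 4.06


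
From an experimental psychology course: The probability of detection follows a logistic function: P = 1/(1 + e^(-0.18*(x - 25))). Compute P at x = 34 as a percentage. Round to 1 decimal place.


P(x) = 1/(1 + e^(-0.18*(34 - 25)))
Exponent = -0.18 * 9 = -1.62
e^(-1.62) = 0.197899
P = 1/(1 + 0.197899) = 0.834795
Percentage = 83.5


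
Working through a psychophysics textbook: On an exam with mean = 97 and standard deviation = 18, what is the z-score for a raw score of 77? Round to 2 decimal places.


z = (X - mu) / sigma
= (77 - 97) / 18
= -20 / 18
= -1.11


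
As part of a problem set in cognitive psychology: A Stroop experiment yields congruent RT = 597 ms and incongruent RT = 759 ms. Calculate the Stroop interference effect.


Stroop effect = RT(incongruent) - RT(congruent)
= 759 - 597
= 162 ms


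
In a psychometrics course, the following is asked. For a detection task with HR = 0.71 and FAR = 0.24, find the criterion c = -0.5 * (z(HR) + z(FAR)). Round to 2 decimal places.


c = -0.5 * (z(HR) + z(FAR))
z(0.71) = 0.5534
z(0.24) = -0.7063
c = -0.5 * (0.5534 + -0.7063)
= -0.5 * -0.1529
= 0.08


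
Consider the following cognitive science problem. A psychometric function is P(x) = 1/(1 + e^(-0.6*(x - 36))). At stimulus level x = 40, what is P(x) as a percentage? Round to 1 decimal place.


P(x) = 1/(1 + e^(-0.6*(40 - 36)))
Exponent = -0.6 * 4 = -2.4
e^(-2.4) = 0.090718
P = 1/(1 + 0.090718) = 0.916827
Percentage = 91.7


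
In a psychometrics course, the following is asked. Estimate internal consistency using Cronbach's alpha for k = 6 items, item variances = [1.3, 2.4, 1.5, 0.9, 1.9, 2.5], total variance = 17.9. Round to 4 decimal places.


alpha = (k/(k-1)) * (1 - sum(s_i^2)/s_total^2)
sum(item variances) = 10.5
k/(k-1) = 6/5 = 1.2
1 - 10.5/17.9 = 1 - 0.586592 = 0.413408
alpha = 1.2 * 0.413408
= 0.4961


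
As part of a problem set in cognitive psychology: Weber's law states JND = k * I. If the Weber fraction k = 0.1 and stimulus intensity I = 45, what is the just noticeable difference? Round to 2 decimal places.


JND = k * I
JND = 0.1 * 45
= 4.50


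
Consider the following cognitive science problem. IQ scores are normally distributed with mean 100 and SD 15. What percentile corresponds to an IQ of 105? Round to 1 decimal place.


z = (IQ - mean) / SD
z = (105 - 100) / 15 = 0.3333
Percentile = Phi(0.3333) * 100
Phi(0.3333) = 0.630546
= 63.1


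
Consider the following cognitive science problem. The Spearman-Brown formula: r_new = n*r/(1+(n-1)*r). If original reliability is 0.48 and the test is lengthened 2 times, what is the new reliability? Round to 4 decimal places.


r_new = n*r / (1 + (n-1)*r)
Numerator = 2 * 0.48 = 0.96
Denominator = 1 + 1 * 0.48 = 1.48
r_new = 0.96 / 1.48
= 0.6486


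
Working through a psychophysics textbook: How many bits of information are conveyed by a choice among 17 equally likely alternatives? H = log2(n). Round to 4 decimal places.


H = log2(n)
H = log2(17)
= 4.0875


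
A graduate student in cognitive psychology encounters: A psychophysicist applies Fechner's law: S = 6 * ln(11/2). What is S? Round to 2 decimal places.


S = 6 * ln(11/2)
I/I0 = 5.5
ln(5.5) = 1.7047
S = 6 * 1.7047
= 10.23


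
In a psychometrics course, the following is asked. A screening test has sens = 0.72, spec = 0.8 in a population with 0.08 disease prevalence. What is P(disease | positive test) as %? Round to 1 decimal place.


PPV = (sens * prev) / (sens * prev + (1-spec) * (1-prev))
Numerator = 0.72 * 0.08 = 0.0576
P(positive and no disease) = (1 - spec) * (1 - prev) = (1 - 0.8) * (1 - 0.08) = 0.184
Denominator = 0.0576 + 0.184 = 0.2416
PPV = 0.0576 / 0.2416 = 0.238411
As percentage = 23.8


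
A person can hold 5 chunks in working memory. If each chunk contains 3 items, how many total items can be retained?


Total items = chunks * items_per_chunk
= 5 * 3
= 15


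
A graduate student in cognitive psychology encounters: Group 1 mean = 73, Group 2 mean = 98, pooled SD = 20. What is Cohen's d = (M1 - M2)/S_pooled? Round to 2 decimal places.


Cohen's d = (M1 - M2) / S_pooled
= (73 - 98) / 20
= -25 / 20
= -1.25


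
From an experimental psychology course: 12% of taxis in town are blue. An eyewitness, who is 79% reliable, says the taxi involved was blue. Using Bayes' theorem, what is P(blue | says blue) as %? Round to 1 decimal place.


P(blue | says blue) = P(says blue | blue)*P(blue) / [P(says blue | blue)*P(blue) + P(says blue | not blue)*P(not blue)]
Numerator = 0.79 * 0.12 = 0.0948
False identification = 0.21 * 0.88 = 0.1848
P = 0.0948 / (0.0948 + 0.1848)
= 0.0948 / 0.2796
As percentage = 33.9


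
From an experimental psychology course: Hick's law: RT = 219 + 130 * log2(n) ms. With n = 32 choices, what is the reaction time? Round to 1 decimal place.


RT = 219 + 130 * log2(32)
log2(32) = 5.0
RT = 219 + 130 * 5.0
= 219 + 650.0
= 869.0 ms


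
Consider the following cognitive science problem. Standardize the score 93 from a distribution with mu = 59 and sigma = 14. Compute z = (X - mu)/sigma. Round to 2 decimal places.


z = (X - mu) / sigma
= (93 - 59) / 14
= 34 / 14
= 2.43


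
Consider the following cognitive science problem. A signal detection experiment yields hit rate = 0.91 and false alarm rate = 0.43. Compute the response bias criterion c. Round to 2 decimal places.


c = -0.5 * (z(HR) + z(FAR))
z(0.91) = 1.3408
z(0.43) = -0.1764
c = -0.5 * (1.3408 + -0.1764)
= -0.5 * 1.1644
= -0.58


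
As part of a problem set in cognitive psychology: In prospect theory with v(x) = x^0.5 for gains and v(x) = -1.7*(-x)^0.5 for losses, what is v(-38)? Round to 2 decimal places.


Since x = -38 < 0, use v(x) = -lambda*(-x)^alpha
(-x) = 38
38^0.5 = 6.1644
v(-38) = -1.7 * 6.1644
= -10.48


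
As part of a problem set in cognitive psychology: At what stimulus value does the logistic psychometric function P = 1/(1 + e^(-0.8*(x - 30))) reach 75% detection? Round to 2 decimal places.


At P = 0.75: 0.75 = 1/(1 + e^(-k*(x-x0)))
Solving: e^(-k*(x-x0)) = 1/3
x = x0 + ln(3)/k
ln(3) = 1.0986
x = 30 + 1.0986/0.8
= 30 + 1.3732
= 31.37


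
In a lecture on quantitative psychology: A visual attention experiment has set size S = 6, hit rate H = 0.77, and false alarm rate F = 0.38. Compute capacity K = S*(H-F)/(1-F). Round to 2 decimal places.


K = S * (H - F) / (1 - F)
H - F = 0.39
1 - F = 0.62
K = 6 * 0.39 / 0.62
= 3.77


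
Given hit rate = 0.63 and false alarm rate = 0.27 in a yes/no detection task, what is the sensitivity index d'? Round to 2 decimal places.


d' = z(HR) - z(FAR)
z(0.63) = 0.3319
z(0.27) = -0.6128
d' = 0.3319 - -0.6128
= 0.94


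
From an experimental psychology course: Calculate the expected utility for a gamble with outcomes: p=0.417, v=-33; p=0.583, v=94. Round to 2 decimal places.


EU = sum(p_i * v_i)
0.417 * -33 = -13.761
0.583 * 94 = 54.802
EU = -13.761 + 54.802
= 41.04


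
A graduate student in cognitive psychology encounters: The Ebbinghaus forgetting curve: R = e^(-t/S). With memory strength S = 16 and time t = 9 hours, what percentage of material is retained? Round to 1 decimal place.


R = e^(-t/S)
-t/S = -9/16 = -0.5625
R = e^(-0.5625) = 0.569783
Percentage = 0.569783 * 100
= 57.0


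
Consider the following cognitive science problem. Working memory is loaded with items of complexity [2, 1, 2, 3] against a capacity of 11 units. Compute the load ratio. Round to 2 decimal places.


Total complexity = 2 + 1 + 2 + 3 = 8
Load = total / capacity = 8 / 11
= 0.73


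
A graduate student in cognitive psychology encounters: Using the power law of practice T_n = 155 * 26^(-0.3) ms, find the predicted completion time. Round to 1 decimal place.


T_n = 155 * 26^(-0.3)
26^(-0.3) = 0.376277
T_n = 155 * 0.376277
= 58.3 ms


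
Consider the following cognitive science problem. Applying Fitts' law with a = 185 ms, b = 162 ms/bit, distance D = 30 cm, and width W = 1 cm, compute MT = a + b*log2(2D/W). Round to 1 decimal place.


MT = 185 + 162 * log2(2*30/1)
2D/W = 60.0
log2(60.0) = 5.9069
MT = 185 + 162 * 5.9069
= 1141.9 ms


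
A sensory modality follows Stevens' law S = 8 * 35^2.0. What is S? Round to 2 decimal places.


S = 8 * 35^2.0
35^2.0 = 1225.0
S = 8 * 1225.0
= 9800.00


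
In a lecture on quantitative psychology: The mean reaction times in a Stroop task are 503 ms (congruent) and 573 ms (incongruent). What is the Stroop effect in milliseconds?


Stroop effect = RT(incongruent) - RT(congruent)
= 573 - 503
= 70 ms


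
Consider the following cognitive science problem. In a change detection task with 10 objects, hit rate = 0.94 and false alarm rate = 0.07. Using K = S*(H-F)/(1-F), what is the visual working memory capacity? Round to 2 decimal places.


K = S * (H - F) / (1 - F)
H - F = 0.87
1 - F = 0.93
K = 10 * 0.87 / 0.93
= 9.35
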